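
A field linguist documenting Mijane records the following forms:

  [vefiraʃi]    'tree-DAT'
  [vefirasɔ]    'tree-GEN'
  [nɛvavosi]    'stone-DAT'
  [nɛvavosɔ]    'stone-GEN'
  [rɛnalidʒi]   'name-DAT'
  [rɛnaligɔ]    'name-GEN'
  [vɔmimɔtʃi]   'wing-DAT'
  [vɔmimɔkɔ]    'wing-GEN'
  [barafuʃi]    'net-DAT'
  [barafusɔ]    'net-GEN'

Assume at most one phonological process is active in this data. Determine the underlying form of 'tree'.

'tree' shows [ʃ] ~ [s] at the end of the stem ([vefiraʃi] vs [vefirasɔ]).
Compare 'stone', with invariant [s] in [nɛvavosi] and [nɛvavosɔ]: an analysis with underlying /s/ and a rule producing [ʃ] before the DAT suffix would wrongly predict alternation here too.
Therefore /ʃ/ is basic and [s] is derived by depalatalization (palato-alveolar /tʃ/, /dʒ/ and /ʃ/ become [k], [g] and [s] when no front vowel follows).
Hence 'tree' is /vefiraʃ/ underlyingly.

/vefiraʃ/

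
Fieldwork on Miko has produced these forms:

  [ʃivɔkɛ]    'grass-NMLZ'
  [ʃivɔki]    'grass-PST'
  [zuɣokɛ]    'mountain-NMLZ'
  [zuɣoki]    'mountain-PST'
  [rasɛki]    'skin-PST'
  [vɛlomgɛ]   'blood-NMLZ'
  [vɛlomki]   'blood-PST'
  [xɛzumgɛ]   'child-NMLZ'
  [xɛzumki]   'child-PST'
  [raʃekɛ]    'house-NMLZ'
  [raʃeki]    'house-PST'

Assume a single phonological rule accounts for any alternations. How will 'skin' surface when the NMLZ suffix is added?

[rasɛkɛ]

The NMLZ suffix surfaces as [-gɛ] and [-kɛ], depending on the final segment of the stem.
By contrast the PST suffix keeps its initial [k] throughout — that segment must be underlying.
So the underlying form is /-gɛ/, and voiced stops become voiceless after a vowel.
After 'skin', which ends in a vowel, the suffix surfaces as [-kɛ], giving [rasɛkɛ].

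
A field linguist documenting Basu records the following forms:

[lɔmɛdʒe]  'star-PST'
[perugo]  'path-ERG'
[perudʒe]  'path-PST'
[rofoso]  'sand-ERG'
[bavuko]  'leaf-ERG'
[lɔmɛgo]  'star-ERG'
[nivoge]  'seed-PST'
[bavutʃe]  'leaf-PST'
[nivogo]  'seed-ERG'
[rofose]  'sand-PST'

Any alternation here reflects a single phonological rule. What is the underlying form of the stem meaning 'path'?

/perudʒ/

In [perugo] and [perudʒe] the final segment of 'path' alternates: [g] ~ [dʒ].
Compare 'seed', with invariant [g] in [nivogo] and [nivoge]: an analysis with underlying /g/ and a rule producing [dʒ] before the PST suffix would wrongly predict alternation here too.
The underlying segment must be /dʒ/; palato-alveolar /tʃ/ and /dʒ/ become [k] and [g] when no front vowel follows, yielding [g] there.
The underlying form of 'path' is therefore /perudʒ/.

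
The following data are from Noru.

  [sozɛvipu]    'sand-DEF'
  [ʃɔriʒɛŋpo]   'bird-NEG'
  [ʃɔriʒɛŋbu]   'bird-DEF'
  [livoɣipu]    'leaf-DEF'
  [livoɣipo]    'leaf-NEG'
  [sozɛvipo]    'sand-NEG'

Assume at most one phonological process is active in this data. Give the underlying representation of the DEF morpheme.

/-bu/

The DEF suffix surfaces as [-bu] and [-pu], depending on the final segment of the stem.
By contrast the NEG suffix keeps its initial [p] throughout — that segment must be underlying.
The DEF suffix is therefore /-bu/ underlyingly, with post-vocalic devoicing: voiced stops become voiceless after a vowel.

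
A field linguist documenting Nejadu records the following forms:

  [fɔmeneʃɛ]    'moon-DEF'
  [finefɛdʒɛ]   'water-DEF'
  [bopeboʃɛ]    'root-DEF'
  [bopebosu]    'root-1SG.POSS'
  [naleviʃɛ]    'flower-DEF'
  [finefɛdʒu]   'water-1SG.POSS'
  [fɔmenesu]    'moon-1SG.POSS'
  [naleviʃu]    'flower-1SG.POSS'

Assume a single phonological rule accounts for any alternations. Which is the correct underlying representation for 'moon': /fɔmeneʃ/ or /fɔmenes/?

/fɔmenes/

'moon' shows [s] ~ [ʃ] at the end of the stem ([fɔmenesu] vs [fɔmeneʃɛ]).
The stem 'flower' ([naleviʃu], [naleviʃɛ]) shows [ʃ] unchanged in both environments, so [ʃ] cannot be basic with [s] derived before the 1SG.POSS suffix.
So /s/ is underlying, and a rule of palatalization before a front vowel — /s/ becomes palato-alveolar [ʃ] before a front vowel — gives [ʃ].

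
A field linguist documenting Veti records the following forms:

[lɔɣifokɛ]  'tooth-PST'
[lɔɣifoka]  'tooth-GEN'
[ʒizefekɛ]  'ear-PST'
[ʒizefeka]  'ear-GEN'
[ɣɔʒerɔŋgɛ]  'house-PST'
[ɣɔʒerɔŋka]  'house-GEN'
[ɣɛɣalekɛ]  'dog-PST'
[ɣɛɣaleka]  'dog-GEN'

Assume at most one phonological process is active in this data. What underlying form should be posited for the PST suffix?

The PST morpheme has two allomorphs, [-gɛ] and [-kɛ].
The GEN suffix, which begins with [k], is invariant after every stem; so [k] is not altered by any rule here.
So the underlying form is /-gɛ/, and voiced stops become voiceless after a vowel.

/-gɛ/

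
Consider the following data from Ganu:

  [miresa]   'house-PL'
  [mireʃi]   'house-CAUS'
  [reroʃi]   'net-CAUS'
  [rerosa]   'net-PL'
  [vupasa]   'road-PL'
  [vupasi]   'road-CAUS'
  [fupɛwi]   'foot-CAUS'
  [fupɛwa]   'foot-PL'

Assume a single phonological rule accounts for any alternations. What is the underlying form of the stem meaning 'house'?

The stem for 'house' ends in [s] in [miresa] but [ʃ] in [mireʃi].
Compare 'road', with invariant [s] in [vupasa] and [vupasi]: an analysis with underlying /s/ and a rule producing [ʃ] before the CAUS suffix would wrongly predict alternation here too.
Therefore /ʃ/ is basic and [s] is derived by depalatalization (palato-alveolar /ʃ/ becomes [s] when no front vowel follows).
So 'house' = /mireʃ/.

/mireʃ/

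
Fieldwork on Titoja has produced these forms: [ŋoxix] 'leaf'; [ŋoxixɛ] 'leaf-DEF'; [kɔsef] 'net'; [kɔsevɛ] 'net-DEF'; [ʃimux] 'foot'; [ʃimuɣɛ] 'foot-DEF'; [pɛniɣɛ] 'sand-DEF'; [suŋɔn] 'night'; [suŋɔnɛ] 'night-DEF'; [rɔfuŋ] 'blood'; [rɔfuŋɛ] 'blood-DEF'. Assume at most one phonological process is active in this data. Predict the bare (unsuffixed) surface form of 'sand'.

[pɛnix]

The root 'foot' surfaces as [ʃimux] and [ʃimuɣɛ], with a stem-final [x] ~ [ɣ] alternation.
Compare 'leaf', with invariant [x] in [ŋoxix] and [ŋoxixɛ]: an analysis with underlying /x/ and a rule producing [ɣ] before the DEF suffix would wrongly predict alternation here too.
Therefore /ɣ/ is basic and [x] is derived by word-final obstruent devoicing (voiced obstruents become voiceless word-finally).
From [pɛniɣɛ] the stem 'sand' is /pɛniɣ/; word-finally this yields [pɛnix].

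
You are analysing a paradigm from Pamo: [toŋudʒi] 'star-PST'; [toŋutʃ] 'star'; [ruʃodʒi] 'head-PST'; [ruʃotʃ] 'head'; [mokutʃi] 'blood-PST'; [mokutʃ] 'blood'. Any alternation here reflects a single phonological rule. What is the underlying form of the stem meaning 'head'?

'head' shows [dʒ] ~ [tʃ] at the end of the stem ([ruʃodʒi] vs [ruʃotʃ]).
The stem 'blood' ([mokutʃi], [mokutʃ]) shows [tʃ] unchanged in both environments, so [tʃ] cannot be basic with [dʒ] derived before the PST suffix.
The underlying segment must be /dʒ/; voiced obstruents become voiceless word-finally, yielding [tʃ] there.
So 'head' = /ruʃodʒ/.

/ruʃodʒ/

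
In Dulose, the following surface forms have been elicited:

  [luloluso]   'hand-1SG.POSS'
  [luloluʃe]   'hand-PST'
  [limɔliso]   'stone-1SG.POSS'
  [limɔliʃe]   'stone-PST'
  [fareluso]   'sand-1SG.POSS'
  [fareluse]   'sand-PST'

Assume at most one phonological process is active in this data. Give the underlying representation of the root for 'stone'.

/limɔliʃ/

'stone' shows [s] ~ [ʃ] at the end of the stem ([limɔliso] vs [limɔliʃe]).
But 'sand' keeps [s] in both environments ([fareluso], [fareluse]), so there is no rule changing /s/ to [ʃ] before the PST suffix.
Therefore /ʃ/ is basic and [s] is derived by depalatalization (palato-alveolar /ʃ/ becomes [s] when no front vowel follows).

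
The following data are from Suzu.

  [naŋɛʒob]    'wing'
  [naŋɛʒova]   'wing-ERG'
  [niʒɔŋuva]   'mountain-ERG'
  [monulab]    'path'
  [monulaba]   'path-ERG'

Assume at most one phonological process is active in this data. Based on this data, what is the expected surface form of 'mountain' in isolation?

[niʒɔŋub]

'wing' shows [b] ~ [v] at the end of the stem ([naŋɛʒob] vs [naŋɛʒova]).
But 'path' keeps [b] in both environments ([monulab], [monulaba]), so there is no rule changing /b/ to [v] before the ERG suffix.
The alternation reflects word-final hardening: voiced fricatives become stops word-finally. /v/ is underlying.
From [niʒɔŋuva] the stem 'mountain' is /niʒɔŋuv/; word-finally this yields [niʒɔŋub].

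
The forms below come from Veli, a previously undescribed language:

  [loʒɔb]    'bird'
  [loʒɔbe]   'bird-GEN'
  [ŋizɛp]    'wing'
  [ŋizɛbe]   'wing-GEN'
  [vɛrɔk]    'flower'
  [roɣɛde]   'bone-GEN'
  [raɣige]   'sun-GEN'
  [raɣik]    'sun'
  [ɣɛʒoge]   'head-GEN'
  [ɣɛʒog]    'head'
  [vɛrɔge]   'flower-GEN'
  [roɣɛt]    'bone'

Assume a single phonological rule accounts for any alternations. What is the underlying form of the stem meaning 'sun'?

In [raɣige] and [raɣik] the final segment of 'sun' alternates: [g] ~ [k].
Compare 'head', with invariant [g] in [ɣɛʒoge] and [ɣɛʒog]: an analysis with underlying /g/ and a rule producing [k] in isolation would wrongly predict alternation here too.
Therefore /k/ is basic and [g] is derived by intervocalic voicing (voiceless stops become voiced between vowels).

/raɣik/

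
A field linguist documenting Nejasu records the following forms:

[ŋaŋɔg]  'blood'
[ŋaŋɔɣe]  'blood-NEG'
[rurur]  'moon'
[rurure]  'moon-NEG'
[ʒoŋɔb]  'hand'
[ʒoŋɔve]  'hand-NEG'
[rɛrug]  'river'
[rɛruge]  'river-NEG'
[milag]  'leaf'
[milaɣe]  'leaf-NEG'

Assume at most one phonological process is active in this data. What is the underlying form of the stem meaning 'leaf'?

The stem for 'leaf' ends in [g] in [milag] but [ɣ] in [milaɣe].
But 'river' keeps [g] in both environments ([rɛrug], [rɛruge]), so there is no rule changing /g/ to [ɣ] before the NEG suffix.
The alternation reflects word-final hardening: voiced fricatives become stops word-finally. /ɣ/ is underlying.
Hence 'leaf' is /milaɣ/ underlyingly.

/milaɣ/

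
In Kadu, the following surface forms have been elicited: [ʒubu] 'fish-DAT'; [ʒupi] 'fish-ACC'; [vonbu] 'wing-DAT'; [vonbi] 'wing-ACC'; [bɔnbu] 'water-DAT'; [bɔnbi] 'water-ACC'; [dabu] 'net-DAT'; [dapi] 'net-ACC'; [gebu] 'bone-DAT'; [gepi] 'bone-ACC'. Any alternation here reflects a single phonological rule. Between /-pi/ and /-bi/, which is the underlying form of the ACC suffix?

The ACC suffix surfaces as [-bi] and [-pi], depending on the final segment of the stem.
The DAT suffix, which begins with [b], is invariant after every stem; so [b] is not altered by any rule here.
So the underlying form is /-pi/, and voiceless stops become voiced after a nasal.

/-pi/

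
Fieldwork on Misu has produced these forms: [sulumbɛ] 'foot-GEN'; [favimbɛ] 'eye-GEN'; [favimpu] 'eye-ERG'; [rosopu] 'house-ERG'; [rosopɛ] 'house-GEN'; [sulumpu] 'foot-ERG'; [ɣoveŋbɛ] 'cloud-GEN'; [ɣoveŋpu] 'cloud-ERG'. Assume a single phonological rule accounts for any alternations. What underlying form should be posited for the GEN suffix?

The GEN morpheme has two allomorphs, [-bɛ] and [-pɛ].
By contrast the ERG suffix keeps its initial [p] throughout — that segment must be underlying.
So the underlying form is /-bɛ/, and voiced stops become voiceless after a vowel.

/-bɛ/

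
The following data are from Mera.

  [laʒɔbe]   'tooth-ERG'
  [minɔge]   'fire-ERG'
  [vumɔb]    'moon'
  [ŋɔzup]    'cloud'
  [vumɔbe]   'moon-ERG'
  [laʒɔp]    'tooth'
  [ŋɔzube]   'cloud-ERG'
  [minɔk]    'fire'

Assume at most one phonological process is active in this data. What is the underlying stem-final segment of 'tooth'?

/p/

The stem for 'tooth' ends in [b] in [laʒɔbe] but [p] in [laʒɔp].
Compare 'moon', with invariant [b] in [vumɔbe] and [vumɔb]: an analysis with underlying /b/ and a rule producing [p] in isolation would wrongly predict alternation here too.
The underlying segment must be /p/; voiceless stops become voiced between vowels, yielding [b] there.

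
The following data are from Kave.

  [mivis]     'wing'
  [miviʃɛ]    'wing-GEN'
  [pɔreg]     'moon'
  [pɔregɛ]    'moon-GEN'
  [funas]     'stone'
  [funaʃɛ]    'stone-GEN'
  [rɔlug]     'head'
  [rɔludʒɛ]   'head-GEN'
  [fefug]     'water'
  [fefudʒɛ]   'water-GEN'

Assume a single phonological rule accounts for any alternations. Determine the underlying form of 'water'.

/fefudʒ/

The stem for 'water' ends in [g] in [fefug] but [dʒ] in [fefudʒɛ].
If /g/ were underlying and a rule turned it into [dʒ] before the GEN suffix, 'moon' would also alternate; but it has [g] in both [pɔreg] and [pɔregɛ].
The alternation reflects depalatalization: palato-alveolar /dʒ/ and /ʃ/ become [g] and [s] when no front vowel follows. /dʒ/ is underlying.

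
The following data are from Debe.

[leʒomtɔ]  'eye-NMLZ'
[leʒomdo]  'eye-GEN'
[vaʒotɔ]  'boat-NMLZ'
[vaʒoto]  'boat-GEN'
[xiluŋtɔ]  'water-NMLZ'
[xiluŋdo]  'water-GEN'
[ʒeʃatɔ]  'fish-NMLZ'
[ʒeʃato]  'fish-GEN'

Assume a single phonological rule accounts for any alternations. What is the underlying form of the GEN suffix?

/-do/

The GEN morpheme has two allomorphs, [-do] and [-to].
By contrast the NMLZ suffix keeps its initial [t] throughout — that segment must be underlying.
The GEN suffix is therefore /-do/ underlyingly, with post-vocalic devoicing: voiced stops become voiceless after a vowel.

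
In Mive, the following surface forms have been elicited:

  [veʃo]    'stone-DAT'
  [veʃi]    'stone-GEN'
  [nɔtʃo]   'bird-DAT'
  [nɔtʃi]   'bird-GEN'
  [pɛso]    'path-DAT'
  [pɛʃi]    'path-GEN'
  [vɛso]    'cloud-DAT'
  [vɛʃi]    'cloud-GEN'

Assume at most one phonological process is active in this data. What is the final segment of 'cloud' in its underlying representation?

/s/

The stem for 'cloud' ends in [s] in [vɛso] but [ʃ] in [vɛʃi].
But 'stone' keeps [ʃ] in both environments ([veʃo], [veʃi]), so there is no rule changing /ʃ/ to [s] before the DAT suffix.
So /s/ is underlying, and a rule of palatalization before a front vowel — /s/ becomes palato-alveolar [ʃ] before a front vowel — gives [ʃ].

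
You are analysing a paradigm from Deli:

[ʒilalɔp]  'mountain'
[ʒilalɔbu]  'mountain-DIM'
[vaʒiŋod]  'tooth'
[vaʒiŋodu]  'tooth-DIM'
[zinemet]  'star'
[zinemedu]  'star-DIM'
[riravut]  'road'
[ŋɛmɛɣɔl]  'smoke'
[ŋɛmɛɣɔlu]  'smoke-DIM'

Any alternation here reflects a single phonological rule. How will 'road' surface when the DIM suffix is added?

[riravudu]

The root 'star' surfaces as [zinemet] and [zinemedu], with a stem-final [t] ~ [d] alternation.
If /d/ were underlying and a rule turned it into [t] in isolation, 'tooth' would also alternate; but it has [d] in both [vaʒiŋod] and [vaʒiŋodu].
Therefore /t/ is basic and [d] is derived by intervocalic voicing (voiceless stops become voiced between vowels).
The one attested form of 'road', [riravut], shows underlying /riravut/. Applying the same rule between vowels gives [riravudu].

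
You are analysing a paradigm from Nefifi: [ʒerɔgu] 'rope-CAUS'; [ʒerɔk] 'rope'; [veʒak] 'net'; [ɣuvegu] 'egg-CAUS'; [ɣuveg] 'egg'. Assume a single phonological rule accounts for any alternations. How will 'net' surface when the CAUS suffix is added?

The root 'rope' surfaces as [ʒerɔk] and [ʒerɔgu], with a stem-final [k] ~ [g] alternation.
If /g/ were underlying and a rule turned it into [k] in isolation, 'egg' would also alternate; but it has [g] in both [ɣuveg] and [ɣuvegu].
The alternation reflects intervocalic voicing: voiceless stops become voiced between vowels. /k/ is underlying.
From [veʒak] the stem 'net' is /veʒak/; between vowels this yields [veʒagu].

[veʒagu]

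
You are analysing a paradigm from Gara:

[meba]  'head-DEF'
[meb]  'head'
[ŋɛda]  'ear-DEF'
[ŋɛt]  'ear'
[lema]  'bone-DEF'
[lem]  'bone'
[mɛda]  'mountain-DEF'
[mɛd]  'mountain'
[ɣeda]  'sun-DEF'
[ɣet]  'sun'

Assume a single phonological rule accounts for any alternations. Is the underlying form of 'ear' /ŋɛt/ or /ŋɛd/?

'ear' shows [d] ~ [t] at the end of the stem ([ŋɛda] vs [ŋɛt]).
Compare 'mountain', with invariant [d] in [mɛda] and [mɛd]: an analysis with underlying /d/ and a rule producing [t] in isolation would wrongly predict alternation here too.
The alternation reflects intervocalic voicing: voiceless stops become voiced between vowels. /t/ is underlying.

/ŋɛt/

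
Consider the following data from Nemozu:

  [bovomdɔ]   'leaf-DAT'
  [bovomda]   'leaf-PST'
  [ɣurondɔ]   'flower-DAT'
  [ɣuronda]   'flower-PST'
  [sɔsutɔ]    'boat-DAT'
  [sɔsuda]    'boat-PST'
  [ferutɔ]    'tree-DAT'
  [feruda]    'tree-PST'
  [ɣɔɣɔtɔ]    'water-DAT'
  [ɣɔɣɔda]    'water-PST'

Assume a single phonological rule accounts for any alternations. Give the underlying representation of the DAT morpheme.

/-tɔ/

The DAT morpheme has two allomorphs, [-dɔ] and [-tɔ].
By contrast the PST suffix keeps its initial [d] throughout — that segment must be underlying.
The DAT suffix is therefore /-tɔ/ underlyingly, with post-nasal voicing: voiceless stops become voiced after a nasal.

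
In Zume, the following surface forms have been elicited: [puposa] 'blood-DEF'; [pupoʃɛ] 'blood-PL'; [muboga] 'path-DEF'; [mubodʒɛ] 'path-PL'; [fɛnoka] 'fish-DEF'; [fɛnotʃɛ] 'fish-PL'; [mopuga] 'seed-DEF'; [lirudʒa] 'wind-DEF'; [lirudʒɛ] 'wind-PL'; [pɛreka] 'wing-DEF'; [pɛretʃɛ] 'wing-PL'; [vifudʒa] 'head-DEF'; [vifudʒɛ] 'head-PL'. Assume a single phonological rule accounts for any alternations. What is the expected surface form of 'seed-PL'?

In [muboga] and [mubodʒɛ] the final segment of 'path' alternates: [g] ~ [dʒ].
Compare 'wind', with invariant [dʒ] in [lirudʒa] and [lirudʒɛ]: an analysis with underlying /dʒ/ and a rule producing [g] before the DEF suffix would wrongly predict alternation here too.
The alternation reflects palatalization before a front vowel: /k/, /g/ and /s/ become palato-alveolar [tʃ], [dʒ] and [ʃ] before a front vowel. /g/ is underlying.
The one attested form of 'seed', [mopuga], shows underlying /mopug/. Applying the same rule before a front vowel gives [mopudʒɛ].

[mopudʒɛ]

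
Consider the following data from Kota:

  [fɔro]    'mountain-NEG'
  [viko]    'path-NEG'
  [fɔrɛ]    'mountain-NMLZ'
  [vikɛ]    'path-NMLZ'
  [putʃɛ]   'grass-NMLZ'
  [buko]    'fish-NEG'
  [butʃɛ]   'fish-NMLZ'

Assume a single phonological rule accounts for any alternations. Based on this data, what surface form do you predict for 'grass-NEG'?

[puko]

'fish' shows [tʃ] ~ [k] at the end of the stem ([butʃɛ] vs [buko]).
But 'path' keeps [k] in both environments ([vikɛ], [viko]), so there is no rule changing /k/ to [tʃ] before the NMLZ suffix.
So /tʃ/ is underlying, and a rule of depalatalization — palato-alveolar /tʃ/ becomes [k] when no front vowel follows — gives [k].
The one attested form of 'grass', [putʃɛ], shows underlying /putʃ/. Applying the same rule when no front vowel follows gives [puko].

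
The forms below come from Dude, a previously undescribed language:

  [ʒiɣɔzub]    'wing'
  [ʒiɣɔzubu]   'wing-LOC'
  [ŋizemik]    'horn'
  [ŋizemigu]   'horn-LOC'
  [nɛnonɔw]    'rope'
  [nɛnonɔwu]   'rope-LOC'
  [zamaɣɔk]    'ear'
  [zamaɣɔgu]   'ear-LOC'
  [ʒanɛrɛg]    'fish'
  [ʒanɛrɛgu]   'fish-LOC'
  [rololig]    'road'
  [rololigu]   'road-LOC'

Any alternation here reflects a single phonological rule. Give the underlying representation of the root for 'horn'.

/ŋizemik/

'horn' shows [k] ~ [g] at the end of the stem ([ŋizemik] vs [ŋizemigu]).
The stem 'fish' ([ʒanɛrɛg], [ʒanɛrɛgu]) shows [g] unchanged in both environments, so [g] cannot be basic with [k] derived in isolation.
So /k/ is underlying, and a rule of intervocalic voicing — voiceless stops become voiced between vowels — gives [g].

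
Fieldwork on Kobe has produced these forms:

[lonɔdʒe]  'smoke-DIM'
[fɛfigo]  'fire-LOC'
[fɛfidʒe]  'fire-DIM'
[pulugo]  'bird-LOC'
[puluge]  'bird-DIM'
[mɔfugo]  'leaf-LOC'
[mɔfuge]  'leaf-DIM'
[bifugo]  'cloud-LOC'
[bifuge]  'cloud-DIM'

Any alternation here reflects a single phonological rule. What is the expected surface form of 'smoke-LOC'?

[lonɔgo]

'fire' shows [g] ~ [dʒ] at the end of the stem ([fɛfigo] vs [fɛfidʒe]).
Compare 'cloud', with invariant [g] in [bifugo] and [bifuge]: an analysis with underlying /g/ and a rule producing [dʒ] before the DIM suffix would wrongly predict alternation here too.
The underlying segment must be /dʒ/; palato-alveolar /dʒ/ becomes [g] when no front vowel follows, yielding [g] there.
From [lonɔdʒe] the stem 'smoke' is /lonɔdʒ/; when no front vowel follows this yields [lonɔgo].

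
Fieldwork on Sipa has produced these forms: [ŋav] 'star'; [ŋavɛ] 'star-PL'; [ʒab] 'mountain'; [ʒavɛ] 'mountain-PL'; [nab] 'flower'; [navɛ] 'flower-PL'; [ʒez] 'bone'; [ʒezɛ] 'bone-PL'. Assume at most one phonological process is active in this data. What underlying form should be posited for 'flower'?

The stem for 'flower' ends in [b] in [nab] but [v] in [navɛ].
But 'star' keeps [v] in both environments ([ŋav], [ŋavɛ]), so there is no rule changing /v/ to [b] in isolation.
So /b/ is underlying, and a rule of intervocalic spirantization — voiced stops become fricatives between vowels — gives [v].
So 'flower' = /nab/.

/nab/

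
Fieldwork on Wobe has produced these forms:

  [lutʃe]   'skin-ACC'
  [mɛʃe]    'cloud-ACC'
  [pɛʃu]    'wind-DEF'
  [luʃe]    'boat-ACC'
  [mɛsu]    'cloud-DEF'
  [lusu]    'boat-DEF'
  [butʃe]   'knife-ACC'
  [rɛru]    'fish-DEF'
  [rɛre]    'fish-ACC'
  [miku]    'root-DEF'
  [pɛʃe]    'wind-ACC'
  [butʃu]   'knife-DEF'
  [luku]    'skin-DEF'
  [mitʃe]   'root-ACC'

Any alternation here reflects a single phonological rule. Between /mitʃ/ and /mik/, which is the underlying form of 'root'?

/mik/

'root' shows [k] ~ [tʃ] at the end of the stem ([miku] vs [mitʃe]).
But 'knife' keeps [tʃ] in both environments ([butʃu], [butʃe]), so there is no rule changing /tʃ/ to [k] before the DEF suffix.
The alternation reflects palatalization before a front vowel: /k/ and /s/ become palato-alveolar [tʃ] and [ʃ] before a front vowel. /k/ is underlying.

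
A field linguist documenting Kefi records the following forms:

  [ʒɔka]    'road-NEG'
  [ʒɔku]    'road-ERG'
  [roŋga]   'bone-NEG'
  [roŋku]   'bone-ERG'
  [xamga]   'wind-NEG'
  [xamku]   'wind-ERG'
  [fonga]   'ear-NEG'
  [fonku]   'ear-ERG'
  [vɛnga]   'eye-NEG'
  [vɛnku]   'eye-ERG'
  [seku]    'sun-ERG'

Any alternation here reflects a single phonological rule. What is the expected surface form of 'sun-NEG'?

[seka]

The NEG suffix surfaces as [-ga] and [-ka], depending on the final segment of the stem.
By contrast the ERG suffix keeps its initial [k] throughout — that segment must be underlying.
The NEG suffix is therefore /-ga/ underlyingly, with post-vocalic devoicing: voiced stops become voiceless after a vowel.
After 'sun', which ends in a vowel, the suffix surfaces as [-ka], giving [seka].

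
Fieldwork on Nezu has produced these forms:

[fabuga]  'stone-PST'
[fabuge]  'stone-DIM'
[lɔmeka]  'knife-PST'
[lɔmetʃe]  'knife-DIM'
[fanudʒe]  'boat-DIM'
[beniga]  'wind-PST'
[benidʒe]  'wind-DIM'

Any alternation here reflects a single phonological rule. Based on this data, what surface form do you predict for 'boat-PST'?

[fanuga]

'wind' shows [g] ~ [dʒ] at the end of the stem ([beniga] vs [benidʒe]).
If /g/ were underlying and a rule turned it into [dʒ] before the DIM suffix, 'stone' would also alternate; but it has [g] in both [fabuga] and [fabuge].
The alternation reflects depalatalization: palato-alveolar /tʃ/ and /dʒ/ become [k] and [g] when no front vowel follows. /dʒ/ is underlying.
From [fanudʒe] the stem 'boat' is /fanudʒ/; when no front vowel follows this yields [fanuga].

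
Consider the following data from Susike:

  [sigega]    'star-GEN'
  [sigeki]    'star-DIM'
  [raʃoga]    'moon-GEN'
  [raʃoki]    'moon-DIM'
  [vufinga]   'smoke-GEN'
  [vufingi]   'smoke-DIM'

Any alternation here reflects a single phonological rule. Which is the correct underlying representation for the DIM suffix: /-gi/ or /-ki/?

/-ki/

The DIM morpheme has two allomorphs, [-gi] and [-ki].
The GEN suffix, which begins with [g], is invariant after every stem; so [g] is not altered by any rule here.
So the underlying form is /-ki/, and voiceless stops become voiced after a nasal.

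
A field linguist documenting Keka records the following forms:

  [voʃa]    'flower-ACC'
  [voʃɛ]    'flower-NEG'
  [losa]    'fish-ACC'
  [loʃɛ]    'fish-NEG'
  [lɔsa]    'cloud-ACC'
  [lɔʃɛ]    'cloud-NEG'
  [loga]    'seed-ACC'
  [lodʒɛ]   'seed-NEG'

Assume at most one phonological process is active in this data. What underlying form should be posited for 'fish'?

The root 'fish' surfaces as [losa] and [loʃɛ], with a stem-final [s] ~ [ʃ] alternation.
The stem 'flower' ([voʃa], [voʃɛ]) shows [ʃ] unchanged in both environments, so [ʃ] cannot be basic with [s] derived before the ACC suffix.
The alternation reflects palatalization before a front vowel: /g/ and /s/ become palato-alveolar [dʒ] and [ʃ] before a front vowel. /s/ is underlying.
So 'fish' = /los/.

/los/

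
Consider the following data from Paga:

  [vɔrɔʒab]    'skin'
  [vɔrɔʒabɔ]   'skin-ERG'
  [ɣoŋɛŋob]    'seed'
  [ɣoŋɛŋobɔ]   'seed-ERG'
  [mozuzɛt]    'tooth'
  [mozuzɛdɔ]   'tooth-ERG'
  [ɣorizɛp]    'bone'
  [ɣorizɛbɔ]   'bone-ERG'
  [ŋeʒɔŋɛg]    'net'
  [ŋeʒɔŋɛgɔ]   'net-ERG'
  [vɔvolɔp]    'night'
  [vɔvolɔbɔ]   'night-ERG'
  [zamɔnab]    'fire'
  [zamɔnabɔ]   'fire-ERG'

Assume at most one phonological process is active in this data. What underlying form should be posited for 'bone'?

/ɣorizɛp/

The root 'bone' surfaces as [ɣorizɛp] and [ɣorizɛbɔ], with a stem-final [p] ~ [b] alternation.
If /b/ were underlying and a rule turned it into [p] in isolation, 'fire' would also alternate; but it has [b] in both [zamɔnab] and [zamɔnabɔ].
The alternation reflects intervocalic voicing: voiceless stops become voiced between vowels. /p/ is underlying.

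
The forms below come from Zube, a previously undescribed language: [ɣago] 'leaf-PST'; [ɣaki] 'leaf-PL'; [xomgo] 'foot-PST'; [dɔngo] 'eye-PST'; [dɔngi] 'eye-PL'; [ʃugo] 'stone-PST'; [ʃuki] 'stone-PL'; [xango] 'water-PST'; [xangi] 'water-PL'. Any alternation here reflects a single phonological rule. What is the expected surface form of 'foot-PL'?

[xomgi]

The PL suffix surfaces as [-gi] and [-ki], depending on the final segment of the stem.
The PST suffix, which begins with [g], is invariant after every stem; so [g] is not altered by any rule here.
The PL suffix is therefore /-ki/ underlyingly, with post-nasal voicing: voiceless stops become voiced after a nasal.
After 'foot', which ends in a nasal, the suffix surfaces as [-gi], giving [xomgi].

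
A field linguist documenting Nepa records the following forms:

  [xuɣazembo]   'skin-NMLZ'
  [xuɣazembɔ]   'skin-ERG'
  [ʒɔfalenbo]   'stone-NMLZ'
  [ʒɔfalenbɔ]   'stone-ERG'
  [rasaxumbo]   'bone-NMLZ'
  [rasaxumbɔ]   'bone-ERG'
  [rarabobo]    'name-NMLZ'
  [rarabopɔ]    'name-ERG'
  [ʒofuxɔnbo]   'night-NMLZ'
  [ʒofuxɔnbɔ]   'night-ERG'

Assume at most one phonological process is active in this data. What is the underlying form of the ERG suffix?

/-pɔ/

The ERG suffix surfaces as [-bɔ] and [-pɔ], depending on the final segment of the stem.
The NMLZ suffix, which begins with [b], is invariant after every stem; so [b] is not altered by any rule here.
So the underlying form is /-pɔ/, and voiceless stops become voiced after a nasal.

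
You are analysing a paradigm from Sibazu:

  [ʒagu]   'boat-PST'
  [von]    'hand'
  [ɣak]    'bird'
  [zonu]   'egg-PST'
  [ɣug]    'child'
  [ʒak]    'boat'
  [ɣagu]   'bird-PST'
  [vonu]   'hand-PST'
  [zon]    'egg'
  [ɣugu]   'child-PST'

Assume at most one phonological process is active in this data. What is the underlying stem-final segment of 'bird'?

/k/

'bird' shows [k] ~ [g] at the end of the stem ([ɣak] vs [ɣagu]).
But 'child' keeps [g] in both environments ([ɣug], [ɣugu]), so there is no rule changing /g/ to [k] in isolation.
Therefore /k/ is basic and [g] is derived by intervocalic voicing (voiceless stops become voiced between vowels).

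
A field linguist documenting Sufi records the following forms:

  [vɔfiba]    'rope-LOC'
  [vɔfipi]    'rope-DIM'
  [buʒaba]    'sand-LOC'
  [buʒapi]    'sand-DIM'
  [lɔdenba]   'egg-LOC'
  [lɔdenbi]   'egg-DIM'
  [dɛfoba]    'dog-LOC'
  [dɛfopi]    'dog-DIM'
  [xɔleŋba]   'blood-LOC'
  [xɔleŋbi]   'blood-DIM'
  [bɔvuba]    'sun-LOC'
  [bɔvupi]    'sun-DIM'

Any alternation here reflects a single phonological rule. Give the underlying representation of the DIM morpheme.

/-pi/

The DIM morpheme has two allomorphs, [-bi] and [-pi].
By contrast the LOC suffix keeps its initial [b] throughout — that segment must be underlying.
The DIM suffix is therefore /-pi/ underlyingly, with post-nasal voicing: voiceless stops become voiced after a nasal.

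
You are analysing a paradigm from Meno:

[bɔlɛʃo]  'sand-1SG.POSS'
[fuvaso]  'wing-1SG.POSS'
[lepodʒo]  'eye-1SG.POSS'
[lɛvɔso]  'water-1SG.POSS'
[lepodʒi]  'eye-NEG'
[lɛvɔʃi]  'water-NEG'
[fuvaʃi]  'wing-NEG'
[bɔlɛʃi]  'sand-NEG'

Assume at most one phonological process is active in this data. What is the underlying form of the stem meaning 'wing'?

/fuvas/

The stem for 'wing' ends in [s] in [fuvaso] but [ʃ] in [fuvaʃi].
Compare 'sand', with invariant [ʃ] in [bɔlɛʃo] and [bɔlɛʃi]: an analysis with underlying /ʃ/ and a rule producing [s] before the 1SG.POSS suffix would wrongly predict alternation here too.
Therefore /s/ is basic and [ʃ] is derived by palatalization before a front vowel (/s/ becomes palato-alveolar [ʃ] before a front vowel).
The underlying form of 'wing' is therefore /fuvas/.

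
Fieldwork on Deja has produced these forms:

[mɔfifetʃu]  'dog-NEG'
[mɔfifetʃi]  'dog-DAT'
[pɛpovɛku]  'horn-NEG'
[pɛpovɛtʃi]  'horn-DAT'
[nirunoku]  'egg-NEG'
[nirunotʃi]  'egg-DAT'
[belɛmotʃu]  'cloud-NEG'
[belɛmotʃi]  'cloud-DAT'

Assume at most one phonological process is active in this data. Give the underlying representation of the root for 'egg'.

'egg' shows [k] ~ [tʃ] at the end of the stem ([nirunoku] vs [nirunotʃi]).
If /tʃ/ were underlying and a rule turned it into [k] before the NEG suffix, 'dog' would also alternate; but it has [tʃ] in both [mɔfifetʃu] and [mɔfifetʃi].
So /k/ is underlying, and a rule of palatalization before a front vowel — /k/ becomes palato-alveolar [tʃ] before a front vowel — gives [tʃ].

/nirunok/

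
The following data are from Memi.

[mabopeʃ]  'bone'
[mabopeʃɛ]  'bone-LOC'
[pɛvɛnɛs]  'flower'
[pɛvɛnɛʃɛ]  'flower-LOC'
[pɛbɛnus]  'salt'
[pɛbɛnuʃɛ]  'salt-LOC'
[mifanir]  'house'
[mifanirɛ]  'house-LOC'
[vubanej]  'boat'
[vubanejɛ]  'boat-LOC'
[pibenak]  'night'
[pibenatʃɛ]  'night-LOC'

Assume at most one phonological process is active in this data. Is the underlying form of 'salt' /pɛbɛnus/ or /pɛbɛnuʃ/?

/pɛbɛnus/

The stem for 'salt' ends in [s] in [pɛbɛnus] but [ʃ] in [pɛbɛnuʃɛ].
But 'bone' keeps [ʃ] in both environments ([mabopeʃ], [mabopeʃɛ]), so there is no rule changing /ʃ/ to [s] in isolation.
Therefore /s/ is basic and [ʃ] is derived by palatalization before a front vowel (/k/ and /s/ become palato-alveolar [tʃ] and [ʃ] before a front vowel).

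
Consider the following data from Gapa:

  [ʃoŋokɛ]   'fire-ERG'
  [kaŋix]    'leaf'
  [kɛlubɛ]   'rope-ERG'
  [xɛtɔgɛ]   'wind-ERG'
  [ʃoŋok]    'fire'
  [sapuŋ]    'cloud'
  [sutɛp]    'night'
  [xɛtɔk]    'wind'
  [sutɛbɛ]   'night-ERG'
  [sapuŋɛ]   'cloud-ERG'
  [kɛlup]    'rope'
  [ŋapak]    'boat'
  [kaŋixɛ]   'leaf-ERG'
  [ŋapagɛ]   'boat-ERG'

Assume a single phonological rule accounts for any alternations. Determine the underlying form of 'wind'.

/xɛtɔg/

In [xɛtɔk] and [xɛtɔgɛ] the final segment of 'wind' alternates: [k] ~ [g].
The stem 'fire' ([ʃoŋok], [ʃoŋokɛ]) shows [k] unchanged in both environments, so [k] cannot be basic with [g] derived before the ERG suffix.
So /g/ is underlying, and a rule of word-final obstruent devoicing — voiced obstruents become voiceless word-finally — gives [k].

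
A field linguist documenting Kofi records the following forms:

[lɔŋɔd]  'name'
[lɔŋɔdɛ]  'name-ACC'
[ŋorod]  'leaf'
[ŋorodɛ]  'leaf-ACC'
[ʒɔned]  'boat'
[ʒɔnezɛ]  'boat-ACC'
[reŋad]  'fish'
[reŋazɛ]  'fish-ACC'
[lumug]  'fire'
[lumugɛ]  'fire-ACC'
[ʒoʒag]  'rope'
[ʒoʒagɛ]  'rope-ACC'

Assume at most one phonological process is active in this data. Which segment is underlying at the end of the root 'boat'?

'boat' shows [d] ~ [z] at the end of the stem ([ʒɔned] vs [ʒɔnezɛ]).
But 'leaf' keeps [d] in both environments ([ŋorod], [ŋorodɛ]), so there is no rule changing /d/ to [z] before the ACC suffix.
The underlying segment must be /z/; voiced fricatives become stops word-finally, yielding [d] there.

/z/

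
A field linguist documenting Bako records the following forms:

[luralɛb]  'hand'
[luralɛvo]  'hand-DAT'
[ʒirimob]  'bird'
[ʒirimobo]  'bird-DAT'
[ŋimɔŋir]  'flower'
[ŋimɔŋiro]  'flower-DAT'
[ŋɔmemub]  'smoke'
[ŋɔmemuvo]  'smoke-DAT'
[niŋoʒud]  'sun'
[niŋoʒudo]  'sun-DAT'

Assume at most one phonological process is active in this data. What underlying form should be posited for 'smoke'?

In [ŋɔmemub] and [ŋɔmemuvo] the final segment of 'smoke' alternates: [b] ~ [v].
But 'bird' keeps [b] in both environments ([ʒirimob], [ʒirimobo]), so there is no rule changing /b/ to [v] before the DAT suffix.
Therefore /v/ is basic and [b] is derived by word-final hardening (voiced fricatives become stops word-finally).

/ŋɔmemuv/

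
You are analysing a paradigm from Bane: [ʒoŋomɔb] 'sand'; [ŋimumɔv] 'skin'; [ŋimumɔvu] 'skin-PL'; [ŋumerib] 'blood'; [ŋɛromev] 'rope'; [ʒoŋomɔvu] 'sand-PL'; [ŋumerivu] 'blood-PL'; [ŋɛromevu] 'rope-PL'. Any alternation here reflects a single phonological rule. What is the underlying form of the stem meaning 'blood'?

/ŋumerib/

The stem for 'blood' ends in [b] in [ŋumerib] but [v] in [ŋumerivu].
Compare 'skin', with invariant [v] in [ŋimumɔv] and [ŋimumɔvu]: an analysis with underlying /v/ and a rule producing [b] in isolation would wrongly predict alternation here too.
So /b/ is underlying, and a rule of intervocalic spirantization — voiced stops become fricatives between vowels — gives [v].
So 'blood' = /ŋumerib/.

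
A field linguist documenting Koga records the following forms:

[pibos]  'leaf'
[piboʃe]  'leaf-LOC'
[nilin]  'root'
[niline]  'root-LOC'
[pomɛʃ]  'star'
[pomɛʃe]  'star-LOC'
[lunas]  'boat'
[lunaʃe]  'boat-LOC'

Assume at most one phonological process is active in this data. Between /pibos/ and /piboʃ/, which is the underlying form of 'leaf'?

'leaf' shows [s] ~ [ʃ] at the end of the stem ([pibos] vs [piboʃe]).
If /ʃ/ were underlying and a rule turned it into [s] in isolation, 'star' would also alternate; but it has [ʃ] in both [pomɛʃ] and [pomɛʃe].
The alternation reflects palatalization before a front vowel: /s/ becomes palato-alveolar [ʃ] before a front vowel. /s/ is underlying.

/pibos/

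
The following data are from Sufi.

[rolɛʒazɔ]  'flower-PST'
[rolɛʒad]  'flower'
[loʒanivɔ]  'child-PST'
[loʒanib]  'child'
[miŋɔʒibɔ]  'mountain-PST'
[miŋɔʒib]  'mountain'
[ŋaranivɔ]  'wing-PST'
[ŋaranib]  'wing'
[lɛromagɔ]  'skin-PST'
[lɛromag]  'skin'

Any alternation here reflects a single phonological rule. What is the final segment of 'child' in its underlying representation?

In [loʒanivɔ] and [loʒanib] the final segment of 'child' alternates: [v] ~ [b].
But 'mountain' keeps [b] in both environments ([miŋɔʒibɔ], [miŋɔʒib]), so there is no rule changing /b/ to [v] before the PST suffix.
The alternation reflects word-final hardening: voiced fricatives become stops word-finally. /v/ is underlying.

/v/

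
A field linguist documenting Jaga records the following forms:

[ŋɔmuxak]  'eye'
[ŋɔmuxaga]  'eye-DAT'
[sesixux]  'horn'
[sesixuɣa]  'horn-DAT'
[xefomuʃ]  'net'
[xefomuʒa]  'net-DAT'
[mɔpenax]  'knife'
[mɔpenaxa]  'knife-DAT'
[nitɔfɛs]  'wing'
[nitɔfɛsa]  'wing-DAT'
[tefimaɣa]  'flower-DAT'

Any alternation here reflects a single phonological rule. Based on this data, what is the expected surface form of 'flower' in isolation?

'horn' shows [x] ~ [ɣ] at the end of the stem ([sesixux] vs [sesixuɣa]).
The stem 'knife' ([mɔpenax], [mɔpenaxa]) shows [x] unchanged in both environments, so [x] cannot be basic with [ɣ] derived before the DAT suffix.
So /ɣ/ is underlying, and a rule of word-final obstruent devoicing — voiced obstruents become voiceless word-finally — gives [x].
The one attested form of 'flower', [tefimaɣa], shows underlying /tefimaɣ/. Applying the same rule word-finally gives [tefimax].

[tefimax]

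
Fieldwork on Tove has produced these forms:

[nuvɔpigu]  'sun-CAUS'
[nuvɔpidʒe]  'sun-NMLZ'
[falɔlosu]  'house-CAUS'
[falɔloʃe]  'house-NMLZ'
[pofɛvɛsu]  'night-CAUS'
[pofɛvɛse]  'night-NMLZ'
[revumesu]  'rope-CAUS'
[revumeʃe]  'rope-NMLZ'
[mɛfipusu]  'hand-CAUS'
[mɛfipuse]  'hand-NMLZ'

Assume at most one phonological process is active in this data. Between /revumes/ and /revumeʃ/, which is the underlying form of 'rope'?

/revumeʃ/

'rope' shows [s] ~ [ʃ] at the end of the stem ([revumesu] vs [revumeʃe]).
If /s/ were underlying and a rule turned it into [ʃ] before the NMLZ suffix, 'night' would also alternate; but it has [s] in both [pofɛvɛsu] and [pofɛvɛse].
Therefore /ʃ/ is basic and [s] is derived by depalatalization (palato-alveolar /dʒ/ and /ʃ/ become [g] and [s] when no front vowel follows).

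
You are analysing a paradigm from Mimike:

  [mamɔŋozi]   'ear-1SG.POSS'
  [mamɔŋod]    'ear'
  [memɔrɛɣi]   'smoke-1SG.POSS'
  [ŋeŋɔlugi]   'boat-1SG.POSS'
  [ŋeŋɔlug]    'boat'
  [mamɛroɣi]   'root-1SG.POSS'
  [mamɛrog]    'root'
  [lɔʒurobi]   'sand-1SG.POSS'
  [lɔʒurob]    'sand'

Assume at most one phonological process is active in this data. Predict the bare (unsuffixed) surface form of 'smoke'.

The root 'root' surfaces as [mamɛroɣi] and [mamɛrog], with a stem-final [ɣ] ~ [g] alternation.
If /g/ were underlying and a rule turned it into [ɣ] before the 1SG.POSS suffix, 'boat' would also alternate; but it has [g] in both [ŋeŋɔlugi] and [ŋeŋɔlug].
The underlying segment must be /ɣ/; voiced fricatives become stops word-finally, yielding [g] there.
From [memɔrɛɣi] the stem 'smoke' is /memɔrɛɣ/; word-finally this yields [memɔrɛg].

[memɔrɛg]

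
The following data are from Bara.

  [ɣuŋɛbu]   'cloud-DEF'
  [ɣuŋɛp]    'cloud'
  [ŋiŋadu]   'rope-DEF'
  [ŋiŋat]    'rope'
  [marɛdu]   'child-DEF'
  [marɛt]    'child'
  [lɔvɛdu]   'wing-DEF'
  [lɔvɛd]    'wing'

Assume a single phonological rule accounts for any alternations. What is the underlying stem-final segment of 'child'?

/t/

In [marɛdu] and [marɛt] the final segment of 'child' alternates: [d] ~ [t].
If /d/ were underlying and a rule turned it into [t] in isolation, 'wing' would also alternate; but it has [d] in both [lɔvɛdu] and [lɔvɛd].
The underlying segment must be /t/; voiceless stops become voiced between vowels, yielding [d] there.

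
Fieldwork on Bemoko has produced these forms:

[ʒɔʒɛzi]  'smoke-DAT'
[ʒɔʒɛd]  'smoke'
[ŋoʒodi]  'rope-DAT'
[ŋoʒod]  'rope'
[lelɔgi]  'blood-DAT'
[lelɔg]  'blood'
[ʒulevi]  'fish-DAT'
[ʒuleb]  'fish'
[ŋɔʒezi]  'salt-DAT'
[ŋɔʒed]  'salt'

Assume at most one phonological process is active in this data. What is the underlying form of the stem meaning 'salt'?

/ŋɔʒez/

The stem for 'salt' ends in [z] in [ŋɔʒezi] but [d] in [ŋɔʒed].
Compare 'rope', with invariant [d] in [ŋoʒodi] and [ŋoʒod]: an analysis with underlying /d/ and a rule producing [z] before the DAT suffix would wrongly predict alternation here too.
So /z/ is underlying, and a rule of word-final hardening — voiced fricatives become stops word-finally — gives [d].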